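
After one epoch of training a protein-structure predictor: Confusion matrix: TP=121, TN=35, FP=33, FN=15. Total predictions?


Total = TP + TN + FP + FN
= 121 + 35 + 33 + 15
= 204
(Predicted positive: 154, predicted negative: 50)

204


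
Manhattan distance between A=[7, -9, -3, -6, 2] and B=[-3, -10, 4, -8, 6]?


d = |7+ 3| + |-9+ 10| + |-3-4| + |-6+ 8| + |2-6|
  = 10 + 1 + 7 + 2 + 4
  = 24

24


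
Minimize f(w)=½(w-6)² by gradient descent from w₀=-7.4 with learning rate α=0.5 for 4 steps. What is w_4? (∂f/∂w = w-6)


step 1: grad = -7.4-6 = -13.4; w = -7.4 - 0.5·(-13.4) = -0.7
step 2: grad = -0.7-6 = -6.7; w = -0.7 - 0.5·(-6.7) = 2.65
step 3: grad = 2.65-6 = -3.35; w = 2.65 - 0.5·(-3.35) = 4.325
step 4: grad = 4.325-6 = -1.675; w = 4.325 - 0.5·(-1.675) = 5.1625

5.1625


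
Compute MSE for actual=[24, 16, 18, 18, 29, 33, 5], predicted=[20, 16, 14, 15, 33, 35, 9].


Squared errors: (24-20)²=16, (16-16)²=0, (18-14)²=16, (18-15)²=9, (29-33)²=16, (33-35)²=4, (5-9)²=16
Sum = 77
MSE = 77/7 = 11

11


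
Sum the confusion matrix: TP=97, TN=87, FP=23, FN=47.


Total = TP + TN + FP + FN
= 97 + 87 + 23 + 47
= 254
(Predicted positive: 120, predicted negative: 134)

254


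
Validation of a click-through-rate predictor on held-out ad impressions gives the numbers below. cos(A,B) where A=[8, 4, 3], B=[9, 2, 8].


A·B = 8·9 + 4·2 + 3·8 = 104
‖A‖ = √89 = 9.434, ‖B‖ = √149 = 12.2066
cos = 104/(√89·√149) = 104/√13261 = 0.9031

0.9031


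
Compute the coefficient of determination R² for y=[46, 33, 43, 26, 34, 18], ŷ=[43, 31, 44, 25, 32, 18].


ȳ = 33.3333
SS_res = Σ(y-ŷ)² = 19
SS_tot = Σ(y-ȳ)² = 543.33
R² = 1 - SS_res/SS_tot = 1 - 0.035 = 0.965

0.965


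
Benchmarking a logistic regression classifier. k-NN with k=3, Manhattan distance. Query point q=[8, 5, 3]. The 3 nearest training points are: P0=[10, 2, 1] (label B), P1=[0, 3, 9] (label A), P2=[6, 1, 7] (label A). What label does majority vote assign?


d(q,P0) = 7  (label B)
d(q,P1) = 16  (label A)
d(q,P2) = 10  (label A)
Votes: A=2, B=1
Majority → A

A


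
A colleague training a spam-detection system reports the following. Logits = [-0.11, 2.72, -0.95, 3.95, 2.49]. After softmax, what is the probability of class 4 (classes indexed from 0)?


Exponentials: e^-0.11=0.8958, e^2.72=15.1803, e^-0.95=0.3867, e^3.95=51.9354, e^2.49=12.0613
Sum = 80.4595
Softmax = [0.0111, 0.1887, 0.0048, 0.6455, 0.1499]
p[4] = 12.0613/80.4595 = 0.1499

0.1499


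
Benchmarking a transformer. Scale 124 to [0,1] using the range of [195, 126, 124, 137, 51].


min=51, max=195
(124-51)/(195-51) = 73/144 = 0.5069

0.5069


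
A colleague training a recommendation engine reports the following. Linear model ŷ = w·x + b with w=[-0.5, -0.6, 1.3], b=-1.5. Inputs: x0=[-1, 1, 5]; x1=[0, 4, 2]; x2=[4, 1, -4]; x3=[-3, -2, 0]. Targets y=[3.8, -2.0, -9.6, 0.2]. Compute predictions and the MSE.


ŷ0 = (-0.5)·(-1) + (-0.6)·(1) + (1.3)·(5) - 1.5 = 4.9
ŷ1 = (-0.5)·(0) + (-0.6)·(4) + (1.3)·(2) - 1.5 = -1.3
ŷ2 = (-0.5)·(4) + (-0.6)·(1) + (1.3)·(-4) - 1.5 = -9.3
ŷ3 = (-0.5)·(-3) + (-0.6)·(-2) + (1.3)·(0) - 1.5 = 1.2
errors² = [1.21, 0.49, 0.09, 1.0]
MSE = 2.7900/4 = 0.6975

0.6975


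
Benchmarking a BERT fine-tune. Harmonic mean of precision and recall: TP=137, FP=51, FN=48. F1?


Precision = 137/188 = 0.7287
Recall = 137/185 = 0.7405
F1 = 2·P·R/(P+R) = 2·TP/(2·TP+FP+FN) = 274/(274+51+48) = 274/373 = 0.7346

0.7346


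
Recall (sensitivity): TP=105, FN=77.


Recall = TP/(TP+FN)
= 105/(105+77)
= 105/182 = 57.69%

57.69%


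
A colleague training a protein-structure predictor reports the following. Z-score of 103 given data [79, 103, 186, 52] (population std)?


μ = 105, σ = 50.1248
z = (103 - 105)/50.1248 = -0.0399

-0.0399


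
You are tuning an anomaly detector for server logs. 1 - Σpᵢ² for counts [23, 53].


Probabilities: [23/76, 53/76] ≈ [0.3026, 0.6974]
Σpᵢ² = (529 + 2809)/76² = 3338/5776
Gini = 1 - Σpᵢ² = 1 - 3338/5776 = 0.4221

0.4221


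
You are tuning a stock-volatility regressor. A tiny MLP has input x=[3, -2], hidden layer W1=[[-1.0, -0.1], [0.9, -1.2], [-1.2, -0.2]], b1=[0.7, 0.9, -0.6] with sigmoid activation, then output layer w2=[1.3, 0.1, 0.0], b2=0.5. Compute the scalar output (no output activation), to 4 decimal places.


z1[0] = (-1.0)·(3) + (-0.1)·(-2) + 0.7 = -2.1
z1[1] = (0.9)·(3) + (-1.2)·(-2) + 0.9 = 6.0
z1[2] = (-1.2)·(3) + (-0.2)·(-2) - 0.6 = -3.8
h = sigmoid(z1) = [0.1091, 0.9975, 0.0219]
output = (1.3)·(0.1091) + (0.1)·(0.9975) + (0.0)·(0.0219) + 0.5 = 0.7416

0.7416


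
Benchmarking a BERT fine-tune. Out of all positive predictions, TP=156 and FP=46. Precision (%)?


Precision = TP/(TP+FP)
= 156/(156+46)
= 156/202 = 77.23%

77.23%


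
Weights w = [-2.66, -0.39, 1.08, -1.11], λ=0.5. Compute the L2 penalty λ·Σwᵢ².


‖w‖₂² = (-2.66)² + (-0.39)² + (1.08)² + (-1.11)²
     = 7.0756 + 0.1521 + 1.1664 + 1.2321
     = 9.6262
λ·‖w‖₂² = 0.5·9.6262 = 4.8131

4.8131


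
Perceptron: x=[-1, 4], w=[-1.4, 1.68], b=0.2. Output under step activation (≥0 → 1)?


z = (-1)·(-1.4) + (4)·(1.68) + 0.2
  = 8.32
step(z) = 1 (z≥0)

1


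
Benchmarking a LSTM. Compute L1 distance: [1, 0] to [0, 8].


d = |1-0| + |0-8|
  = 1 + 8
  = 9

9


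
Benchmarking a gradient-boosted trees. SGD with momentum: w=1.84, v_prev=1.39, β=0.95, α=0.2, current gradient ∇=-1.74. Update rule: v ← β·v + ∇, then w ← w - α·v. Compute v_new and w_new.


v_new = 0.95·1.39 - 1.74 = 1.3205 - 1.74 = -0.4195
w_new = 1.84 - 0.2·-0.4195 = 1.84 + 0.0839 = 1.9239

v_new=-0.4195, w_new=1.9239


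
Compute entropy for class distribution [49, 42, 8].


Probabilities: [49/99, 42/99, 8/99] ≈ [0.4949, 0.4242, 0.0808]
H = -((49/99)·log₂(49/99) + (42/99)·log₂(42/99) + (8/99)·log₂(8/99))
  = 1.3203 bits

1.3203 bits


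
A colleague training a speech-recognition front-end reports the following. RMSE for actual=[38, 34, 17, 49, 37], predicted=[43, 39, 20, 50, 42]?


MSE = 85/5 = 17
RMSE = √(85/5) = 4.1231

4.1231


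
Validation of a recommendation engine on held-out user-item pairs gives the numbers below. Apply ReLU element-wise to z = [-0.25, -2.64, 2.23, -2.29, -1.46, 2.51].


ReLU(-0.25) = max(0, -0.25) = 0.0
ReLU(-2.64) = max(0, -2.64) = 0.0
ReLU(2.23) = max(0, 2.23) = 2.23
ReLU(-2.29) = max(0, -2.29) = 0.0
ReLU(-1.46) = max(0, -1.46) = 0.0
ReLU(2.51) = max(0, 2.51) = 2.51
result = [0.0, 0.0, 2.23, 0.0, 0.0, 2.51]

[0.0, 0.0, 2.23, 0.0, 0.0, 2.51]


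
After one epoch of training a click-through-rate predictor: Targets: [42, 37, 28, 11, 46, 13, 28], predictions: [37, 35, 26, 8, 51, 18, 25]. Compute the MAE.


Absolute errors: |42-37|=5, |37-35|=2, |28-26|=2, |11-8|=3, |46-51|=5, |13-18|=5, |28-25|=3
Sum = 25
MAE = 25/7 = 25/7

25/7


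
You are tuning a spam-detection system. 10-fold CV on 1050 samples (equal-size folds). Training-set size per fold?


Fold size = 1050/10 = 105
Training per fold = 1050 - 105 = 945

945


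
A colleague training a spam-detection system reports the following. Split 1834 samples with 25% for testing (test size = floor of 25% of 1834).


Test = ⌊1834·25/100⌋ = 458
Train = 1834 - 458 = 1376

Train: 1376, Test: 458


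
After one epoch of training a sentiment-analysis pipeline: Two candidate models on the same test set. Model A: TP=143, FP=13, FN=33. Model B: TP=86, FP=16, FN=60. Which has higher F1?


Model A: P=143/156=0.9167, R=143/176=0.8125, F1=2PR/(P+R)=2TP/(2TP+FP+FN)=286/332=0.8614
Model B: P=86/102=0.8431, R=86/146=0.589, F1=2PR/(P+R)=2TP/(2TP+FP+FN)=172/248=0.6935
0.8614 > 0.6935 → Model A

Model A


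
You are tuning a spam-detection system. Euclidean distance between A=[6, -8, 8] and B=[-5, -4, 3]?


d = √((6+ 5)² + (-8+ 4)² + (8-3)²)
  = √(121 + 16 + 25)
  = √162 = 12.7279

12.7279


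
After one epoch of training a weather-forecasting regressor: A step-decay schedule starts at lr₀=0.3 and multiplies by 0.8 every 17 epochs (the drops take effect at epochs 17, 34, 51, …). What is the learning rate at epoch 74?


n_drops = ⌊74/17⌋ = 4
lr = 0.3·0.8^4 = 0.3·0.4096 = 0.12288

0.12288


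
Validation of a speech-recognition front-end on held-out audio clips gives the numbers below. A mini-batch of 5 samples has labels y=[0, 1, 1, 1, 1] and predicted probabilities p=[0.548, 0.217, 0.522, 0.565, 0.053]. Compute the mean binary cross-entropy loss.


L[0] = -ln(1-0.548) = -ln(0.452) = 0.7941
L[1] = -ln(0.217) = 1.5279
L[2] = -ln(0.522) = 0.6501
L[3] = -ln(0.565) = 0.5709
L[4] = -ln(0.053) = 2.9375
mean = (0.7941 + 1.5279 + 0.6501 + 0.5709 + 2.9375)/5 = 1.2961

1.2961


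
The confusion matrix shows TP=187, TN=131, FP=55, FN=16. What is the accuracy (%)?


Accuracy = (TP+TN)/(TP+TN+FP+FN)
= (187+131)/(389)
= 318/389 = 81.75%

81.75%


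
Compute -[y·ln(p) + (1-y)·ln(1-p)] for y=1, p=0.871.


BCE = -[y·ln(p) + (1-y)·ln(1-p)]
= -1·ln(0.871) - 0
= -ln(0.871) = 0.1381

0.1381


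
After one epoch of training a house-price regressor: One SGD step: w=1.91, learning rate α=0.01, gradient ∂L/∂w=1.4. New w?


w_new = w - α·∇
= 1.91 - 0.01·1.4
= 1.91 - 0.014
= 1.896

1.896


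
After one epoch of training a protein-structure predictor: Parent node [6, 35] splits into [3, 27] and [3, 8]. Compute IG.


Parent = [6, 35], H_parent = 0.6006
H_left = 0.469 (n=30), H_right = 0.8454 (n=11)
H_children = (30/41)·0.469 + (11/41)·0.8454 = 0.57
IG = 0.6006 - 0.57 = 0.0306

0.0306


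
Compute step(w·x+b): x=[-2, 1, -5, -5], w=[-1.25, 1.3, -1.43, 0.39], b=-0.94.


z = (-2)·(-1.25) + (1)·(1.3) + (-5)·(-1.43) + (-5)·(0.39) - 0.94
  = 8.06
step(z) = 1 (z≥0)

1


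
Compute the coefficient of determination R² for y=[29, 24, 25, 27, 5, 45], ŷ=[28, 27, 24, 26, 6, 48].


ȳ = 25.8333
SS_res = Σ(y-ŷ)² = 22
SS_tot = Σ(y-ȳ)² = 816.83
R² = 1 - SS_res/SS_tot = 1 - 0.0269 = 0.9731

0.9731


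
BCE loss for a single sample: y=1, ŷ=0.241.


BCE = -[y·ln(p) + (1-y)·ln(1-p)]
= -1·ln(0.241) - 0
= -ln(0.241) = 1.423

1.423


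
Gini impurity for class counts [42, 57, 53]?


Probabilities: [42/152, 57/152, 53/152] ≈ [0.2763, 0.375, 0.3487]
Σpᵢ² = (1764 + 3249 + 2809)/152² = 7822/23104
Gini = 1 - Σpᵢ² = 1 - 7822/23104 = 0.6614

0.6614


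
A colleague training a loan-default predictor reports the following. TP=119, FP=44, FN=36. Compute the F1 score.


Precision = 119/163 = 0.7301
Recall = 119/155 = 0.7677
F1 = 2·P·R/(P+R) = 2·TP/(2·TP+FP+FN) = 238/(238+44+36) = 238/318 = 0.7484

0.7484


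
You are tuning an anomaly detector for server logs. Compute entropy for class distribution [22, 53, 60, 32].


Probabilities: [22/167, 53/167, 60/167, 32/167] ≈ [0.1317, 0.3174, 0.3593, 0.1916]
H = -((22/167)·log₂(22/167) + (53/167)·log₂(53/167) + (60/167)·log₂(60/167) + (32/167)·log₂(32/167))
  = 1.8981 bits

1.8981 bits


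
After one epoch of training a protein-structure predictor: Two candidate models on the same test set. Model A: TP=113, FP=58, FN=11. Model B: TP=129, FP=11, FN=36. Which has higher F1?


Model A: P=113/171=0.6608, R=113/124=0.9113, F1=2PR/(P+R)=2TP/(2TP+FP+FN)=226/295=0.7661
Model B: P=129/140=0.9214, R=129/165=0.7818, F1=2PR/(P+R)=2TP/(2TP+FP+FN)=258/305=0.8459
0.7661 < 0.8459 → Model B

Model B


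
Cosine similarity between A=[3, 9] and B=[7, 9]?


A·B = 3·7 + 9·9 = 102
‖A‖ = √90 = 9.4868, ‖B‖ = √130 = 11.4018
cos = 102/(√90·√130) = 102/√11700 = 0.943

0.943


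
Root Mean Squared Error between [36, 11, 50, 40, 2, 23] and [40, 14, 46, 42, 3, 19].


MSE = 62/6 = 10.3333
RMSE = √(62/6) = 3.2146

3.2146


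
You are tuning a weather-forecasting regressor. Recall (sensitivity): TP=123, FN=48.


Recall = TP/(TP+FN)
= 123/(123+48)
= 123/171 = 71.93%

71.93%


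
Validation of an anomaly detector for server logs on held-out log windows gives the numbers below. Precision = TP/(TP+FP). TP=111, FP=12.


Precision = TP/(TP+FP)
= 111/(111+12)
= 111/123 = 90.24%

90.24%


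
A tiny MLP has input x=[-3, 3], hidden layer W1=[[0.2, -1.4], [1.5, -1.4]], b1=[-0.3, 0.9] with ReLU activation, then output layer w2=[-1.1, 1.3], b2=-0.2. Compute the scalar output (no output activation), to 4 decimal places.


z1[0] = (0.2)·(-3) + (-1.4)·(3) - 0.3 = -5.1
z1[1] = (1.5)·(-3) + (-1.4)·(3) + 0.9 = -7.8
h = ReLU(z1) = [0.0, 0.0]
output = (-1.1)·(0.0) + (1.3)·(0.0) - 0.2 = -0.2

-0.2


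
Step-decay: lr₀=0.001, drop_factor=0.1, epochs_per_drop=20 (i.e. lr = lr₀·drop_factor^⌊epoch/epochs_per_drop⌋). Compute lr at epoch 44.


n_drops = ⌊44/20⌋ = 2
lr = 0.001·0.1^2 = 0.001·0.01 = 0.00001

0.00001


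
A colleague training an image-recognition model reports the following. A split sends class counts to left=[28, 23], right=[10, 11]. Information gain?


Parent = [38, 34], H_parent = 0.9978
H_left = 0.9931 (n=51), H_right = 0.9984 (n=21)
H_children = (51/72)·0.9931 + (21/72)·0.9984 = 0.9946
IG = 0.9978 - 0.9946 = 0.0032

0.0032


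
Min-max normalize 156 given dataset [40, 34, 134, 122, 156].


min=34, max=156
(156-34)/(156-34) = 122/122 = 1.0

1.0


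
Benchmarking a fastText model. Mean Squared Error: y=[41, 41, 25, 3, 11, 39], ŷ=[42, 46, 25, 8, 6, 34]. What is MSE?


Squared errors: (41-42)²=1, (41-46)²=25, (25-25)²=0, (3-8)²=25, (11-6)²=25, (39-34)²=25
Sum = 101
MSE = 101/6 = 101/6

101/6


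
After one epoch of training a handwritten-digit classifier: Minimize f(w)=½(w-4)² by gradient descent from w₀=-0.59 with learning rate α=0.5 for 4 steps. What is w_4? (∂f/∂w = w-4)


step 1: grad = -0.59-4 = -4.59; w = -0.59 - 0.5·(-4.59) = 1.705
step 2: grad = 1.705-4 = -2.295; w = 1.705 - 0.5·(-2.295) = 2.8525
step 3: grad = 2.8525-4 = -1.1475; w = 2.8525 - 0.5·(-1.1475) = 3.42625
step 4: grad = 3.42625-4 = -0.57375; w = 3.42625 - 0.5·(-0.57375) = 3.713125

3.713125


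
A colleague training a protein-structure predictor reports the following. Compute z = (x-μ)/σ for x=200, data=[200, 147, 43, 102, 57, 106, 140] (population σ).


μ = 113.5714, σ = 50.2248
z = (200 - 113.5714)/50.2248 = 1.7208

1.7208


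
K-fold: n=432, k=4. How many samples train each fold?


Fold size = 432/4 = 108
Training per fold = 432 - 108 = 324

324


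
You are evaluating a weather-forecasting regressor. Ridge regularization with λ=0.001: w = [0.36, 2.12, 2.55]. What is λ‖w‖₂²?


‖w‖₂² = (0.36)² + (2.12)² + (2.55)²
     = 0.1296 + 4.4944 + 6.5025
     = 11.1265
λ·‖w‖₂² = 0.001·11.1265 = 0.011127

0.011127


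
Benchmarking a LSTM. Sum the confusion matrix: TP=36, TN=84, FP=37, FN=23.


Total = TP + TN + FP + FN
= 36 + 84 + 37 + 23
= 180
(Predicted positive: 73, predicted negative: 107)

180


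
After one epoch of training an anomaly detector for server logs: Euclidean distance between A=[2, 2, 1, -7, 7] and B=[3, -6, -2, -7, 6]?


d = √((2-3)² + (2+ 6)² + (1+ 2)² + (-7+ 7)² + (7-6)²)
  = √(1 + 64 + 9 + 0 + 1)
  = √75 = 8.6603

8.6603


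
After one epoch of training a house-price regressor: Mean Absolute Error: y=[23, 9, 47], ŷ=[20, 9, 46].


Absolute errors: |23-20|=3, |9-9|=0, |47-46|=1
Sum = 4
MAE = 4/3 = 4/3

4/3


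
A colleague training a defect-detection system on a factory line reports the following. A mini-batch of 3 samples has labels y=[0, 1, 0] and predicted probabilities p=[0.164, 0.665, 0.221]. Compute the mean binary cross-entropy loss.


L[0] = -ln(1-0.164) = -ln(0.836) = 0.1791
L[1] = -ln(0.665) = 0.408
L[2] = -ln(1-0.221) = -ln(0.779) = 0.2497
mean = (0.1791 + 0.408 + 0.2497)/3 = 0.2789

0.2789


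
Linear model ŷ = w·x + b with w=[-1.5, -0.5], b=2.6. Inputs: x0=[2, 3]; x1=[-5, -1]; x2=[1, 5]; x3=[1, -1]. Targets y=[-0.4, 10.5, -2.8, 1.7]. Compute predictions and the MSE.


ŷ0 = (-1.5)·(2) + (-0.5)·(3) + 2.6 = -1.9
ŷ1 = (-1.5)·(-5) + (-0.5)·(-1) + 2.6 = 10.6
ŷ2 = (-1.5)·(1) + (-0.5)·(5) + 2.6 = -1.4
ŷ3 = (-1.5)·(1) + (-0.5)·(-1) + 2.6 = 1.6
errors² = [2.25, 0.01, 1.96, 0.01]
MSE = 4.2300/4 = 1.0575

1.0575


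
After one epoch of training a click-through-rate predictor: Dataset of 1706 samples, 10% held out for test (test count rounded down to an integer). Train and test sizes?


Test = ⌊1706·10/100⌋ = 170
Train = 1706 - 170 = 1536

Train: 1536, Test: 170


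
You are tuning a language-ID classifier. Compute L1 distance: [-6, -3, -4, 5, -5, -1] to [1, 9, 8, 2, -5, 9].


d = |-6-1| + |-3-9| + |-4-8| + |5-2| + |-5+ 5| + |-1-9|
  = 7 + 12 + 12 + 3 + 0 + 10
  = 44

44


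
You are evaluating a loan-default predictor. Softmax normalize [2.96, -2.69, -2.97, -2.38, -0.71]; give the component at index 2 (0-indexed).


Exponentials: e^2.96=19.298, e^-2.69=0.0679, e^-2.97=0.0513, e^-2.38=0.0926, e^-0.71=0.4916
Sum = 20.0014
Softmax = [0.9648, 0.0034, 0.0026, 0.0046, 0.0246]
p[2] = 0.0513/20.0014 = 0.0026

0.0026


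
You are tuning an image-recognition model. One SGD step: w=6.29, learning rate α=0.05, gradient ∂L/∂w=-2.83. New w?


w_new = w - α·∇
= 6.29 - 0.05·-2.83
= 6.29 + 0.1415
= 6.4315

6.4315


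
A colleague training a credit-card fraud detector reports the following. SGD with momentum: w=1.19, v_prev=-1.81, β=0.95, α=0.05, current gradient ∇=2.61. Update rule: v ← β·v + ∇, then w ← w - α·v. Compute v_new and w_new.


v_new = 0.95·-1.81 + 2.61 = -1.7195 + 2.61 = 0.8905
w_new = 1.19 - 0.05·0.8905 = 1.19 - 0.044525 = 1.145475

v_new=0.8905, w_new=1.145475


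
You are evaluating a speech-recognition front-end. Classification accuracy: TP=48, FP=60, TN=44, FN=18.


Accuracy = (TP+TN)/(TP+TN+FP+FN)
= (48+44)/(170)
= 92/170 = 54.12%

54.12%


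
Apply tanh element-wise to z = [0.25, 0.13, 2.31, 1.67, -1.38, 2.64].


tanh(0.25) = 0.2449
tanh(0.13) = 0.1293
tanh(2.31) = 0.9805
tanh(1.67) = 0.9316
tanh(-1.38) = -0.881
tanh(2.64) = 0.9899
result = [0.2449, 0.1293, 0.9805, 0.9316, -0.881, 0.9899]

[0.2449, 0.1293, 0.9805, 0.9316, -0.881, 0.9899]


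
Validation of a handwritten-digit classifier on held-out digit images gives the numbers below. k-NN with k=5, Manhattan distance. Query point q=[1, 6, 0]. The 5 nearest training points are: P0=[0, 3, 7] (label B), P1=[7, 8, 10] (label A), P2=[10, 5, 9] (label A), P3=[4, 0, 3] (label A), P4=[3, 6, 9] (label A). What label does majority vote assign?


d(q,P0) = 11  (label B)
d(q,P1) = 18  (label A)
d(q,P2) = 19  (label A)
d(q,P3) = 12  (label A)
d(q,P4) = 11  (label A)
Votes: A=4, B=1
Majority → A

A


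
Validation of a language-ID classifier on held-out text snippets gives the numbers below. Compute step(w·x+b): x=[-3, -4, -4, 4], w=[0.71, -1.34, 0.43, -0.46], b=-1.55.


z = (-3)·(0.71) + (-4)·(-1.34) + (-4)·(0.43) + (4)·(-0.46) - 1.55
  = -1.88
step(z) = 0 (z<0)

0


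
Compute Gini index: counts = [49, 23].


Probabilities: [49/72, 23/72] ≈ [0.6806, 0.3194]
Σpᵢ² = (2401 + 529)/72² = 2930/5184
Gini = 1 - Σpᵢ² = 1 - 2930/5184 = 0.4348

0.4348


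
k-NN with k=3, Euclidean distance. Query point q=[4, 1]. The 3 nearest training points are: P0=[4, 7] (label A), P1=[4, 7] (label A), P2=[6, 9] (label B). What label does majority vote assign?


d(q,P0) = 6.0  (label A)
d(q,P1) = 6.0  (label A)
d(q,P2) = 8.2462  (label B)
Votes: A=2, B=1
Majority → A

A


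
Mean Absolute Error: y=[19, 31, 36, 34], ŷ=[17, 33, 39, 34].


Absolute errors: |19-17|=2, |31-33|=2, |36-39|=3, |34-34|=0
Sum = 7
MAE = 7/4 = 7/4

7/4


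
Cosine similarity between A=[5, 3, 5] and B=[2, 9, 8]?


A·B = 5·2 + 3·9 + 5·8 = 77
‖A‖ = √59 = 7.6811, ‖B‖ = √149 = 12.2066
cos = 77/(√59·√149) = 77/√8791 = 0.8212

0.8212


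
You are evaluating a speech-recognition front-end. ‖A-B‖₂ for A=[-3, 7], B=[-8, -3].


d = √((-3+ 8)² + (7+ 3)²)
  = √(25 + 100)
  = √125 = 11.1803

11.1803


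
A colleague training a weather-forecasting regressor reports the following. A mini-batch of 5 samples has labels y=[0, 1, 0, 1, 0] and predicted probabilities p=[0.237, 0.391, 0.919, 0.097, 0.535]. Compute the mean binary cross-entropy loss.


L[0] = -ln(1-0.237) = -ln(0.763) = 0.2705
L[1] = -ln(0.391) = 0.939
L[2] = -ln(1-0.919) = -ln(0.081) = 2.5133
L[3] = -ln(0.097) = 2.333
L[4] = -ln(1-0.535) = -ln(0.465) = 0.7657
mean = (0.2705 + 0.939 + 2.5133 + 2.333 + 0.7657)/5 = 1.3643

1.3643


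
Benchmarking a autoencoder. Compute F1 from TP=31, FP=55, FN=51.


Precision = 31/86 = 0.3605
Recall = 31/82 = 0.378
F1 = 2·P·R/(P+R) = 2·TP/(2·TP+FP+FN) = 62/(62+55+51) = 62/168 = 0.369

0.369


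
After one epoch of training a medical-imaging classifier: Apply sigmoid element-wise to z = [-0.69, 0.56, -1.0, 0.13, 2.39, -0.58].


σ(-0.69) = 1/(1+e^0.69) = 0.334
σ(0.56) = 1/(1+e^-0.56) = 0.6365
σ(-1.0) = 1/(1+e^1.0) = 0.2689
σ(0.13) = 1/(1+e^-0.13) = 0.5325
σ(2.39) = 1/(1+e^-2.39) = 0.9161
σ(-0.58) = 1/(1+e^0.58) = 0.3589
result = [0.334, 0.6365, 0.2689, 0.5325, 0.9161, 0.3589]

[0.334, 0.6365, 0.2689, 0.5325, 0.9161, 0.3589]


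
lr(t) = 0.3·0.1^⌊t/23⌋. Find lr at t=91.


n_drops = ⌊91/23⌋ = 3
lr = 0.3·0.1^3 = 0.3·0.001 = 0.0003

0.0003


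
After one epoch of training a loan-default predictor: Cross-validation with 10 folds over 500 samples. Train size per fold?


Fold size = 500/10 = 50
Training per fold = 500 - 50 = 450

450


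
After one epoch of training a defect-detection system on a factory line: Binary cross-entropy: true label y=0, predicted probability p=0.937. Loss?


BCE = -[y·ln(p) + (1-y)·ln(1-p)]
= -0 - 1·ln(1-0.937)
= -ln(0.063) = 2.7646

2.7646


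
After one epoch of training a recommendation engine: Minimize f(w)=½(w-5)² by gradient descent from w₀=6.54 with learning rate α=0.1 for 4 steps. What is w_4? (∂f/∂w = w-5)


step 1: grad = 6.54-5 = 1.54; w = 6.54 - 0.1·(1.54) = 6.386
step 2: grad = 6.386-5 = 1.386; w = 6.386 - 0.1·(1.386) = 6.2474
step 3: grad = 6.2474-5 = 1.2474; w = 6.2474 - 0.1·(1.2474) = 6.12266
step 4: grad = 6.12266-5 = 1.12266; w = 6.12266 - 0.1·(1.12266) = 6.010394

6.010394


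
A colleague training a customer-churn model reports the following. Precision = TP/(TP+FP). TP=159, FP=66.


Precision = TP/(TP+FP)
= 159/(159+66)
= 159/225 = 70.67%

70.67%


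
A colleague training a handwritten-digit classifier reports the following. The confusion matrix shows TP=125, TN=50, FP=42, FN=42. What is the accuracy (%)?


Accuracy = (TP+TN)/(TP+TN+FP+FN)
= (125+50)/(259)
= 175/259 = 67.57%

67.57%


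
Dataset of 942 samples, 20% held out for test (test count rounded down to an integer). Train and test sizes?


Test = ⌊942·20/100⌋ = 188
Train = 942 - 188 = 754

Train: 754, Test: 188


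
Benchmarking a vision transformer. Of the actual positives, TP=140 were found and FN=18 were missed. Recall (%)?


Recall = TP/(TP+FN)
= 140/(140+18)
= 140/158 = 88.61%

88.61%


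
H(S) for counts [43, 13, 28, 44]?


Probabilities: [43/128, 13/128, 28/128, 44/128] ≈ [0.3359, 0.1016, 0.2188, 0.3438]
H = -((43/128)·log₂(43/128) + (13/128)·log₂(13/128) + (28/128)·log₂(28/128) + (44/128)·log₂(44/128))
  = 1.873 bits

1.873 bits


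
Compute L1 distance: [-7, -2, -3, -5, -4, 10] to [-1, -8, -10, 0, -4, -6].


d = |-7+ 1| + |-2+ 8| + |-3+ 10| + |-5-0| + |-4+ 4| + |10+ 6|
  = 6 + 6 + 7 + 5 + 0 + 16
  = 40

40


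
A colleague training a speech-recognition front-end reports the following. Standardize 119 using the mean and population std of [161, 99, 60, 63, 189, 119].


μ = 115.1667, σ = 47.597
z = (119 - 115.1667)/47.597 = 0.0805

0.0805


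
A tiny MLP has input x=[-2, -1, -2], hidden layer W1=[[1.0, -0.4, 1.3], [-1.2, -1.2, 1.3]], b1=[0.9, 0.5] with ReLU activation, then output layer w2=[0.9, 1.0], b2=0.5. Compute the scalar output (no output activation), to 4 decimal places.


z1[0] = (1.0)·(-2) + (-0.4)·(-1) + (1.3)·(-2) + 0.9 = -3.3
z1[1] = (-1.2)·(-2) + (-1.2)·(-1) + (1.3)·(-2) + 0.5 = 1.5
h = ReLU(z1) = [0.0, 1.5]
output = (0.9)·(0.0) + (1.0)·(1.5) + 0.5 = 2.0

2.0


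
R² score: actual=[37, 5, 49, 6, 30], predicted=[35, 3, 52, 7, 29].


ȳ = 25.4
SS_res = Σ(y-ŷ)² = 19
SS_tot = Σ(y-ȳ)² = 1505.2
R² = 1 - SS_res/SS_tot = 1 - 0.0126 = 0.9874

0.9874


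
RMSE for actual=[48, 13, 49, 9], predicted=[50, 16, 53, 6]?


MSE = 38/4 = 9.5
RMSE = √(38/4) = 3.0822

3.0822


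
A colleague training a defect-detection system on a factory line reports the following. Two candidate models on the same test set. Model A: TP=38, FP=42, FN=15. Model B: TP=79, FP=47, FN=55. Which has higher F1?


Model A: P=38/80=0.475, R=38/53=0.717, F1=2PR/(P+R)=2TP/(2TP+FP+FN)=76/133=0.5714
Model B: P=79/126=0.627, R=79/134=0.5896, F1=2PR/(P+R)=2TP/(2TP+FP+FN)=158/260=0.6077
0.5714 < 0.6077 → Model B

Model B


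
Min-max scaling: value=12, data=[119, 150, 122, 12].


min=12, max=150
(12-12)/(150-12) = 0/138 = 0.0

0.0


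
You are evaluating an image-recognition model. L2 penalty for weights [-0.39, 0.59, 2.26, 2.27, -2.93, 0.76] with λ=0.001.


‖w‖₂² = (-0.39)² + (0.59)² + (2.26)² + (2.27)² + (-2.93)² + (0.76)²
     = 0.1521 + 0.3481 + 5.1076 + 5.1529 + 8.5849 + 0.5776
     = 19.9232
λ·‖w‖₂² = 0.001·19.9232 = 0.019923

0.019923


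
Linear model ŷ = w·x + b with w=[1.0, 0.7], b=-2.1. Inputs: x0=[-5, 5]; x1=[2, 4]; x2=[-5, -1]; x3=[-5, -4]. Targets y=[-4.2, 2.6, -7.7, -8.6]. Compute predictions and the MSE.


ŷ0 = (1.0)·(-5) + (0.7)·(5) - 2.1 = -3.6
ŷ1 = (1.0)·(2) + (0.7)·(4) - 2.1 = 2.7
ŷ2 = (1.0)·(-5) + (0.7)·(-1) - 2.1 = -7.8
ŷ3 = (1.0)·(-5) + (0.7)·(-4) - 2.1 = -9.9
errors² = [0.36, 0.01, 0.01, 1.69]
MSE = 2.0700/4 = 0.5175

0.5175


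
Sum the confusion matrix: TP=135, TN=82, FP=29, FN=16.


Total = TP + TN + FP + FN
= 135 + 82 + 29 + 16
= 262
(Predicted positive: 164, predicted negative: 98)

262


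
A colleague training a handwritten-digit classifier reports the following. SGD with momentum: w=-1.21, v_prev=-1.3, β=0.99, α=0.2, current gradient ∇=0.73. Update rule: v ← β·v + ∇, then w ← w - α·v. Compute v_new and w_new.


v_new = 0.99·-1.3 + 0.73 = -1.287 + 0.73 = -0.557
w_new = -1.21 - 0.2·-0.557 = -1.21 + 0.1114 = -1.0986

v_new=-0.557, w_new=-1.0986


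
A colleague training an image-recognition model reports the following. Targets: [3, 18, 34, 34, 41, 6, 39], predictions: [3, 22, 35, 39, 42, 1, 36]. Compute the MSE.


Squared errors: (3-3)²=0, (18-22)²=16, (34-35)²=1, (34-39)²=25, (41-42)²=1, (6-1)²=25, (39-36)²=9
Sum = 77
MSE = 77/7 = 11

11


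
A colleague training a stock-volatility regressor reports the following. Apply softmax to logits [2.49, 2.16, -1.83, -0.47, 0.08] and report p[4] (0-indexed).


Exponentials: e^2.49=12.0613, e^2.16=8.6711, e^-1.83=0.1604, e^-0.47=0.625, e^0.08=1.0833
Sum = 22.6011
Softmax = [0.5337, 0.3837, 0.0071, 0.0277, 0.0479]
p[4] = 1.0833/22.6011 = 0.0479

0.0479


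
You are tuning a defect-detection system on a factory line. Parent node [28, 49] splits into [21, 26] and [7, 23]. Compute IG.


Parent = [28, 49], H_parent = 0.9457
H_left = 0.9918 (n=47), H_right = 0.7838 (n=30)
H_children = (47/77)·0.9918 + (30/77)·0.7838 = 0.9108
IG = 0.9457 - 0.9108 = 0.0349

0.0349


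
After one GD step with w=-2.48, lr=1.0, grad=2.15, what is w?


w_new = w - α·∇
= -2.48 - 1.0·2.15
= -2.48 - 2.15
= -4.63

-4.63


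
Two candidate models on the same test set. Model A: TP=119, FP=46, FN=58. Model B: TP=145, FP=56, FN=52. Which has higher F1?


Model A: P=119/165=0.7212, R=119/177=0.6723, F1=2PR/(P+R)=2TP/(2TP+FP+FN)=238/342=0.6959
Model B: P=145/201=0.7214, R=145/197=0.736, F1=2PR/(P+R)=2TP/(2TP+FP+FN)=290/398=0.7286
0.6959 < 0.7286 → Model B

Model B


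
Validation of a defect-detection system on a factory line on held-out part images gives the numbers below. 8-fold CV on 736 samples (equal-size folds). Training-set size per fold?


Fold size = 736/8 = 92
Training per fold = 736 - 92 = 644

644


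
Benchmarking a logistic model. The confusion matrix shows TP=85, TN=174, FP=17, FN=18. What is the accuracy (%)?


Accuracy = (TP+TN)/(TP+TN+FP+FN)
= (85+174)/(294)
= 259/294 = 88.1%

88.1%


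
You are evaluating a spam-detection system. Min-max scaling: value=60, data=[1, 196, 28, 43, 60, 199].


min=1, max=199
(60-1)/(199-1) = 59/198 = 0.298

0.298


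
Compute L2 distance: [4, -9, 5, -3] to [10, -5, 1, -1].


d = √((4-10)² + (-9+ 5)² + (5-1)² + (-3+ 1)²)
  = √(36 + 16 + 16 + 4)
  = √72 = 8.4853

8.4853


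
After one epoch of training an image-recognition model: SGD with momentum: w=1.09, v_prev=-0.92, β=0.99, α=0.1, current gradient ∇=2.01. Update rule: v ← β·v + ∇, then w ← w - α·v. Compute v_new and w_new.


v_new = 0.99·-0.92 + 2.01 = -0.9108 + 2.01 = 1.0992
w_new = 1.09 - 0.1·1.0992 = 1.09 - 0.10992 = 0.98008

v_new=1.0992, w_new=0.98008


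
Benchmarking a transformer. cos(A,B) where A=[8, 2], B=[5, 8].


A·B = 8·5 + 2·8 = 56
‖A‖ = √68 = 8.2462, ‖B‖ = √89 = 9.434
cos = 56/(√68·√89) = 56/√6052 = 0.7198

0.7198


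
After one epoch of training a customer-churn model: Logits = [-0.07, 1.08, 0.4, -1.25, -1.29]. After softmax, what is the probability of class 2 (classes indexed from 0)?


Exponentials: e^-0.07=0.9324, e^1.08=2.9447, e^0.4=1.4918, e^-1.25=0.2865, e^-1.29=0.2753
Sum = 5.9307
Softmax = [0.1572, 0.4965, 0.2515, 0.0483, 0.0464]
p[2] = 1.4918/5.9307 = 0.2515

0.2515


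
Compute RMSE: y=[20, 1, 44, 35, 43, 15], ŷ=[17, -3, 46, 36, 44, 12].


MSE = 40/6 = 6.6667
RMSE = √(40/6) = 2.582

2.582


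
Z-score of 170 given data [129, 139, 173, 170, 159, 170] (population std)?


μ = 156.6667, σ = 16.8589
z = (170 - 156.6667)/16.8589 = 0.7909

0.7909


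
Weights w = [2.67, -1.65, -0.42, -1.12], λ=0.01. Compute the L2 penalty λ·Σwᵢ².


‖w‖₂² = (2.67)² + (-1.65)² + (-0.42)² + (-1.12)²
     = 7.1289 + 2.7225 + 0.1764 + 1.2544
     = 11.2822
λ·‖w‖₂² = 0.01·11.2822 = 0.112822

0.112822


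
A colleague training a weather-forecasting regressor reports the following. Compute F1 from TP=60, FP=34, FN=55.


Precision = 60/94 = 0.6383
Recall = 60/115 = 0.5217
F1 = 2·P·R/(P+R) = 2·TP/(2·TP+FP+FN) = 120/(120+34+55) = 120/209 = 0.5742

0.5742


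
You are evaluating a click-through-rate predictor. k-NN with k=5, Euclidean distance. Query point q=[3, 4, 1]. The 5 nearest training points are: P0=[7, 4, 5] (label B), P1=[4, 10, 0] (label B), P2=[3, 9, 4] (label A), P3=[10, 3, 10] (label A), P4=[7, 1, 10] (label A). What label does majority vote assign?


d(q,P0) = 5.6569  (label B)
d(q,P1) = 6.1644  (label B)
d(q,P2) = 5.831  (label A)
d(q,P3) = 11.4455  (label A)
d(q,P4) = 10.2956  (label A)
Votes: A=3, B=2
Majority → A

A


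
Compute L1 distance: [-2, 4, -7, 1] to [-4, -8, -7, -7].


d = |-2+ 4| + |4+ 8| + |-7+ 7| + |1+ 7|
  = 2 + 12 + 0 + 8
  = 22

22


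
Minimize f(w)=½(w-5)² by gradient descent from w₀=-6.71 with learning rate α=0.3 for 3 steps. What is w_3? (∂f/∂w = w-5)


step 1: grad = -6.71-5 = -11.71; w = -6.71 - 0.3·(-11.71) = -3.197
step 2: grad = -3.197-5 = -8.197; w = -3.197 - 0.3·(-8.197) = -0.7379
step 3: grad = -0.7379-5 = -5.7379; w = -0.7379 - 0.3·(-5.7379) = 0.98347

0.98347


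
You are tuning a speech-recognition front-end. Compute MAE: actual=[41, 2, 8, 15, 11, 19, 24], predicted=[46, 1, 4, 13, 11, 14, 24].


Absolute errors: |41-46|=5, |2-1|=1, |8-4|=4, |15-13|=2, |11-11|=0, |19-14|=5, |24-24|=0
Sum = 17
MAE = 17/7 = 17/7

17/7


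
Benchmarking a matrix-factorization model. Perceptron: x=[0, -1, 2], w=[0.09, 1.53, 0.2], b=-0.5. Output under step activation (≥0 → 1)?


z = (0)·(0.09) + (-1)·(1.53) + (2)·(0.2) - 0.5
  = -1.63
step(z) = 0 (z<0)

0


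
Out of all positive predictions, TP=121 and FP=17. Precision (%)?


Precision = TP/(TP+FP)
= 121/(121+17)
= 121/138 = 87.68%

87.68%


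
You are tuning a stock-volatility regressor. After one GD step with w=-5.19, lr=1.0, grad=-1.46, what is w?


w_new = w - α·∇
= -5.19 - 1.0·-1.46
= -5.19 + 1.46
= -3.73

-3.73


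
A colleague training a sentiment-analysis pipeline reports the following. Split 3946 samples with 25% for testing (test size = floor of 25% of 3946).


Test = ⌊3946·25/100⌋ = 986
Train = 3946 - 986 = 2960

Train: 2960, Test: 986


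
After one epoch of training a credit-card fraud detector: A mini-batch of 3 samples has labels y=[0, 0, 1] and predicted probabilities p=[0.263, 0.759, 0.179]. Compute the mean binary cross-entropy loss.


L[0] = -ln(1-0.263) = -ln(0.737) = 0.3052
L[1] = -ln(1-0.759) = -ln(0.241) = 1.423
L[2] = -ln(0.179) = 1.7204
mean = (0.3052 + 1.423 + 1.7204)/3 = 1.1495

1.1495


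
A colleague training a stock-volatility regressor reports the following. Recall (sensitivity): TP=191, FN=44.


Recall = TP/(TP+FN)
= 191/(191+44)
= 191/235 = 81.28%

81.28%


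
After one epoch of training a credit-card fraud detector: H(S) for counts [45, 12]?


Probabilities: [45/57, 12/57] ≈ [0.7895, 0.2105]
H = -((45/57)·log₂(45/57) + (12/57)·log₂(12/57))
  = 0.7425 bits

0.7425 bits


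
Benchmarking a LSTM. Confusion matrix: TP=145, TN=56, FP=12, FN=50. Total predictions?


Total = TP + TN + FP + FN
= 145 + 56 + 12 + 50
= 263
(Predicted positive: 157, predicted negative: 106)

263


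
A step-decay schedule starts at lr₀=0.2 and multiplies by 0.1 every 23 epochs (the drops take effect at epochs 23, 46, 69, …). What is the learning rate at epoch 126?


n_drops = ⌊126/23⌋ = 5
lr = 0.2·0.1^5 = 0.2·0.00001 = 0.000002

0.000002


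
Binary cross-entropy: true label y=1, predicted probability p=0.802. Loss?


BCE = -[y·ln(p) + (1-y)·ln(1-p)]
= -1·ln(0.802) - 0
= -ln(0.802) = 0.2206

0.2206


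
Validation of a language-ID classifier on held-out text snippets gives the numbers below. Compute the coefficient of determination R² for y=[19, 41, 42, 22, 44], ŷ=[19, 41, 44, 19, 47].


ȳ = 33.6
SS_res = Σ(y-ŷ)² = 22
SS_tot = Σ(y-ȳ)² = 581.2
R² = 1 - SS_res/SS_tot = 1 - 0.0379 = 0.9621

0.9621


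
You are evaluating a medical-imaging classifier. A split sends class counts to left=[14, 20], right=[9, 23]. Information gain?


Parent = [23, 43], H_parent = 0.9327
H_left = 0.9774 (n=34), H_right = 0.8571 (n=32)
H_children = (34/66)·0.9774 + (32/66)·0.8571 = 0.9191
IG = 0.9327 - 0.9191 = 0.0136

0.0136


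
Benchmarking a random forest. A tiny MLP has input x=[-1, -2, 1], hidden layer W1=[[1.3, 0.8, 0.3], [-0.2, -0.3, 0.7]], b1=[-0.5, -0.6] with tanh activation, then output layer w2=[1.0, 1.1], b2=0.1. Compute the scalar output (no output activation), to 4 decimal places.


z1[0] = (1.3)·(-1) + (0.8)·(-2) + (0.3)·(1) - 0.5 = -3.1
z1[1] = (-0.2)·(-1) + (-0.3)·(-2) + (0.7)·(1) - 0.6 = 0.9
h = tanh(z1) = [-0.9959, 0.7163]
output = (1.0)·(-0.9959) + (1.1)·(0.7163) + 0.1 = -0.108

-0.108


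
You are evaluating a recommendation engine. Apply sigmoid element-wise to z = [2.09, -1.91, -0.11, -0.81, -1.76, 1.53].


σ(2.09) = 1/(1+e^-2.09) = 0.8899
σ(-1.91) = 1/(1+e^1.91) = 0.129
σ(-0.11) = 1/(1+e^0.11) = 0.4725
σ(-0.81) = 1/(1+e^0.81) = 0.3079
σ(-1.76) = 1/(1+e^1.76) = 0.1468
σ(1.53) = 1/(1+e^-1.53) = 0.822
result = [0.8899, 0.129, 0.4725, 0.3079, 0.1468, 0.822]

[0.8899, 0.129, 0.4725, 0.3079, 0.1468, 0.822]


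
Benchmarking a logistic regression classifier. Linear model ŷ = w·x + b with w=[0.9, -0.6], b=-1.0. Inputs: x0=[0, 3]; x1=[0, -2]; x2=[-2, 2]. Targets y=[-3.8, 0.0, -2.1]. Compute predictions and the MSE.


ŷ0 = (0.9)·(0) + (-0.6)·(3) - 1.0 = -2.8
ŷ1 = (0.9)·(0) + (-0.6)·(-2) - 1.0 = 0.2
ŷ2 = (0.9)·(-2) + (-0.6)·(2) - 1.0 = -4.0
errors² = [1.0, 0.04, 3.61]
MSE = 4.6500/3 = 1.55

1.55


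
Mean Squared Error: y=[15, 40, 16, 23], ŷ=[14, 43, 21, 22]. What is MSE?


Squared errors: (15-14)²=1, (40-43)²=9, (16-21)²=25, (23-22)²=1
Sum = 36
MSE = 36/4 = 9

9


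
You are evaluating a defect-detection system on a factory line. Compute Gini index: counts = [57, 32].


Probabilities: [57/89, 32/89] ≈ [0.6404, 0.3596]
Σpᵢ² = (3249 + 1024)/89² = 4273/7921
Gini = 1 - Σpᵢ² = 1 - 4273/7921 = 0.4605

0.4605


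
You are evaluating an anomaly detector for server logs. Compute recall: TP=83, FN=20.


Recall = TP/(TP+FN)
= 83/(83+20)
= 83/103 = 80.58%

80.58%


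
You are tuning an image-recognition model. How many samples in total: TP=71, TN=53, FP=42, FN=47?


Total = TP + TN + FP + FN
= 71 + 53 + 42 + 47
= 213
(Predicted positive: 113, predicted negative: 100)

213


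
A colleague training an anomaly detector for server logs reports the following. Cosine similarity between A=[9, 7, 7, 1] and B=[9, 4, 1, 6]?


A·B = 9·9 + 7·4 + 7·1 + 1·6 = 122
‖A‖ = √180 = 13.4164, ‖B‖ = √134 = 11.5758
cos = 122/(√180·√134) = 122/√24120 = 0.7855

0.7855


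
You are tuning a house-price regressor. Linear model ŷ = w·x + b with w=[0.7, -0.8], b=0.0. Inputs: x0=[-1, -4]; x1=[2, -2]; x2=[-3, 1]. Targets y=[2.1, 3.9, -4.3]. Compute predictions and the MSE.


ŷ0 = (0.7)·(-1) + (-0.8)·(-4) + 0.0 = 2.5
ŷ1 = (0.7)·(2) + (-0.8)·(-2) + 0.0 = 3.0
ŷ2 = (0.7)·(-3) + (-0.8)·(1) + 0.0 = -2.9
errors² = [0.16, 0.81, 1.96]
MSE = 2.9300/3 = 0.9767

0.9767


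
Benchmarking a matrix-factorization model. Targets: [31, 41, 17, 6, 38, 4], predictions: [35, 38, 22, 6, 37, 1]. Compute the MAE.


Absolute errors: |31-35|=4, |41-38|=3, |17-22|=5, |6-6|=0, |38-37|=1, |4-1|=3
Sum = 16
MAE = 16/6 = 8/3

8/3


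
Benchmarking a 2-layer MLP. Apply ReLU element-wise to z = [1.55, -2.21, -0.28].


ReLU(1.55) = max(0, 1.55) = 1.55
ReLU(-2.21) = max(0, -2.21) = 0.0
ReLU(-0.28) = max(0, -0.28) = 0.0
result = [1.55, 0.0, 0.0]

[1.55, 0.0, 0.0]


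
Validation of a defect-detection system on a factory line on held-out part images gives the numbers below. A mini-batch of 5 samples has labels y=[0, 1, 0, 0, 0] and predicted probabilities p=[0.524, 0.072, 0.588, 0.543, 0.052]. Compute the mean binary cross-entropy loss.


L[0] = -ln(1-0.524) = -ln(0.476) = 0.7423
L[1] = -ln(0.072) = 2.6311
L[2] = -ln(1-0.588) = -ln(0.412) = 0.8867
L[3] = -ln(1-0.543) = -ln(0.457) = 0.7831
L[4] = -ln(1-0.052) = -ln(0.948) = 0.0534
mean = (0.7423 + 2.6311 + 0.8867 + 0.7831 + 0.0534)/5 = 1.0193

1.0193


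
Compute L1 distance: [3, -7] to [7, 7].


d = |3-7| + |-7-7|
  = 4 + 14
  = 18

18


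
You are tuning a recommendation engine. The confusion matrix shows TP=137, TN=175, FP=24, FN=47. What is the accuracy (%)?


Accuracy = (TP+TN)/(TP+TN+FP+FN)
= (137+175)/(383)
= 312/383 = 81.46%

81.46%


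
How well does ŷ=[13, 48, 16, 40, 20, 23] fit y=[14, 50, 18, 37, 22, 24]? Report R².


ȳ = 27.5
SS_res = Σ(y-ŷ)² = 23
SS_tot = Σ(y-ȳ)² = 911.5
R² = 1 - SS_res/SS_tot = 1 - 0.0252 = 0.9748

0.9748


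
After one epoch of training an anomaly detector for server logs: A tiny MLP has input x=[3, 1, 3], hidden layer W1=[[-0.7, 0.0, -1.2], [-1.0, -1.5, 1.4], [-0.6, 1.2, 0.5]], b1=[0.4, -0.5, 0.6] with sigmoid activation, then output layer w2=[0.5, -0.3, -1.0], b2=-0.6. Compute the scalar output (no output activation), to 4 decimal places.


z1[0] = (-0.7)·(3) + (0.0)·(1) + (-1.2)·(3) + 0.4 = -5.3
z1[1] = (-1.0)·(3) + (-1.5)·(1) + (1.4)·(3) - 0.5 = -0.8
z1[2] = (-0.6)·(3) + (1.2)·(1) + (0.5)·(3) + 0.6 = 1.5
h = sigmoid(z1) = [0.005, 0.31, 0.8176]
output = (0.5)·(0.005) + (-0.3)·(0.31) + (-1.0)·(0.8176) - 0.6 = -1.5081

-1.5081


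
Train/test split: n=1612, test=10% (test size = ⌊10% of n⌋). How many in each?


Test = ⌊1612·10/100⌋ = 161
Train = 1612 - 161 = 1451

Train: 1451, Test: 161
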